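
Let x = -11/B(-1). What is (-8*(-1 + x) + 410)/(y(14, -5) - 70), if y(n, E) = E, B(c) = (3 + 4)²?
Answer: -4114/735 ≈ -5.5973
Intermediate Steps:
B(c) = 49 (B(c) = 7² = 49)
x = -11/49 ≈ -0.22449
(-8*(-1 + x) + 410)/(y(14, -5) - 70) = (-8*(-1 - 11/49) + 410)/(-5 - 70) = (-8*(-60/49) + 410)/(-75) = (480/49 + 410)*(-1/75) = (20570/49)*(-1/75) = -4114/735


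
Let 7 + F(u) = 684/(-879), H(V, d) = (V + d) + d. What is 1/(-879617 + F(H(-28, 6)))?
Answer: -293/257730060 ≈ -1.1368e-6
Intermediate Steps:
H(V, d) = V + 2*d
F(u) = -2279/293 (F(u) = -7 + 684/(-879) = -7 + 684*(-1/879) = -7 - 228/293 = -2279/293)
1/(-879617 + F(H(-28, 6))) = 1/(-879617 - 2279/293) = 1/(-257730060/293) = -293/257730060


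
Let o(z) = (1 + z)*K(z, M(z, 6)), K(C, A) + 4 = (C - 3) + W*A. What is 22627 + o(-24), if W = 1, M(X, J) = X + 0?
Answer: 23892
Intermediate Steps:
M(X, J) = X
K(C, A) = -7 + A + C (K(C, A) = -4 + ((C - 3) + 1*A) = -4 + ((-3 + C) + A) = -4 + (-3 + A + C) = -7 + A + C)
o(z) = (1 + z)*(-7 + 2*z) (o(z) = (1 + z)*(-7 + z + z) = (1 + z)*(-7 + 2*z))
22627 + o(-24) = 22627 + (1 - 24)*(-7 + 2*(-24)) = 22627 - 23*(-7 - 48) = 22627 - 23*(-55) = 22627 + 1265 = 23892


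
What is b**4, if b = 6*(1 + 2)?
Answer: 104976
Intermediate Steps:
b = 18 (b = 6*3 = 18)
b**4 = 18**4 = 104976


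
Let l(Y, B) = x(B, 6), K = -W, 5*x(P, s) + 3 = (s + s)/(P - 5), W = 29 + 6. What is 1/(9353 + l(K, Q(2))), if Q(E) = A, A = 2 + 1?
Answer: 5/46756 ≈ 0.00010694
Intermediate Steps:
A = 3
W = 35
Q(E) = 3
x(P, s) = -⅗ + 2*s/(5*(-5 + P)) (x(P, s) = -⅗ + ((s + s)/(P - 5))/5 = -⅗ + ((2*s)/(-5 + P))/5 = -⅗ + (2*s/(-5 + P))/5 = -⅗ + 2*s/(5*(-5 + P)))
K = -35 (K = -1*35 = -35)
l(Y, B) = (27 - 3*B)/(5*(-5 + B)) (l(Y, B) = (15 - 3*B + 2*6)/(5*(-5 + B)) = (15 - 3*B + 12)/(5*(-5 + B)) = (27 - 3*B)/(5*(-5 + B)))
1/(9353 + l(K, Q(2))) = 1/(9353 + 3*(9 - 1*3)/(5*(-5 + 3))) = 1/(9353 + (⅗)*(9 - 3)/(-2)) = 1/(9353 + (⅗)*(-½)*6) = 1/(9353 - 9/5) = 1/(46756/5) = 5/46756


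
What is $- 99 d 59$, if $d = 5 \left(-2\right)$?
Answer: $58410$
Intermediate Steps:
$d = -10$
$- 99 d 59 = \left(-99\right) \left(-10\right) 59 = 990 \cdot 59 = 58410$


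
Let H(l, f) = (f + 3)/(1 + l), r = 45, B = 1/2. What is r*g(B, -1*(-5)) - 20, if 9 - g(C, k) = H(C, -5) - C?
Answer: 935/2 ≈ 467.50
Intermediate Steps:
B = 1/2 ≈ 0.50000
H(l, f) = (3 + f)/(1 + l)
g(C, k) = 9 + C + 2/(1 + C) (g(C, k) = 9 - ((3 - 5)/(1 + C) - C) = 9 - (-2/(1 + C) - C) = 9 - (-C - 2/(1 + C)) = 9 + (C + 2/(1 + C)) = 9 + C + 2/(1 + C))
r*g(B, -1*(-5)) - 20 = 45*((2 + (1 + 1/2)*(9 + 1/2))/(1 + 1/2)) - 20 = 45*((2 + (3/2)*(19/2))/(3/2)) - 20 = 45*(2*(2 + 57/4)/3) - 20 = 45*((2/3)*(65/4)) - 20 = 45*(65/6) - 20 = 975/2 - 20 = 935/2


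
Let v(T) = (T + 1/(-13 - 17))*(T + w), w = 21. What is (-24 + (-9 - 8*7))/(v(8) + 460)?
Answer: -2670/20731 ≈ -0.12879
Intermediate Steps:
v(T) = (21 + T)*(-1/30 + T) (v(T) = (T + 1/(-13 - 17))*(T + 21) = (T + 1/(-30))*(21 + T) = (T - 1/30)*(21 + T) = (-1/30 + T)*(21 + T) = (21 + T)*(-1/30 + T))
(-24 + (-9 - 8*7))/(v(8) + 460) = (-24 + (-9 - 8*7))/((-7/10 + 8² + (629/30)*8) + 460) = (-24 + (-9 - 56))/((-7/10 + 64 + 2516/15) + 460) = (-24 - 65)/(6931/30 + 460) = -89/20731/30 = -89*30/20731 = -2670/20731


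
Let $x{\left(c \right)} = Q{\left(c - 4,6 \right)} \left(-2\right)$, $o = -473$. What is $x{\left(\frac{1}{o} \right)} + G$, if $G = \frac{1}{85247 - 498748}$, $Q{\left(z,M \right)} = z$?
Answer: $\frac{142319483}{17780543} \approx 8.0042$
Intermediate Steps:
$x{\left(c \right)} = 8 - 2 c$ ($x{\left(c \right)} = \left(c - 4\right) \left(-2\right) = \left(-4 + c\right) \left(-2\right) = 8 - 2 c$)
$G = - \frac{1}{413501}$ ($G = \frac{1}{-413501} = - \frac{1}{413501} \approx -2.4184 \cdot 10^{-6}$)
$x{\left(\frac{1}{o} \right)} + G = \left(8 - \frac{2}{-473}\right) - \frac{1}{413501} = \left(8 - - \frac{2}{473}\right) - \frac{1}{413501} = \left(8 + \frac{2}{473}\right) - \frac{1}{413501} = \frac{3786}{473} - \frac{1}{413501} = \frac{142319483}{17780543}$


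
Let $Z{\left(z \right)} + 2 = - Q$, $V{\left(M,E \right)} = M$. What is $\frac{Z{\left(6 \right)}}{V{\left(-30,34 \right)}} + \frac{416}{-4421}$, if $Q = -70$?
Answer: $- \frac{156554}{66315} \approx -2.3608$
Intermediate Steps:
$Z{\left(z \right)} = 68$ ($Z{\left(z \right)} = -2 - -70 = -2 + 70 = 68$)
$\frac{Z{\left(6 \right)}}{V{\left(-30,34 \right)}} + \frac{416}{-4421} = \frac{68}{-30} + \frac{416}{-4421} = 68 \left(- \frac{1}{30}\right) + 416 \left(- \frac{1}{4421}\right) = - \frac{34}{15} - \frac{416}{4421} = - \frac{156554}{66315}$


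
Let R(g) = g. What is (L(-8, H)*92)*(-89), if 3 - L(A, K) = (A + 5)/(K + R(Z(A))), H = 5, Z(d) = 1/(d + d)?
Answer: -2333580/79 ≈ -29539.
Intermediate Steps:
Z(d) = 1/(2*d)
L(A, K) = 3 - (5 + A)/(K + 1/(2*A)) (L(A, K) = 3 - (A + 5)/(K + 1/(2*A)) = 3 - (5 + A)/(K + 1/(2*A)))
(L(-8, H)*92)*(-89) = (((3 - 2*(-8)*(5 - 8 - 3*5))/(1 + 2*(-8)*5))*92)*(-89) = (((3 - 2*(-8)*(5 - 8 - 15))/(1 - 80))*92)*(-89) = (((3 - 2*(-8)*(-18))/(-79))*92)*(-89) = (-(3 - 288)/79*92)*(-89) = (-1/79*(-285)*92)*(-89) = ((285/79)*92)*(-89) = (26220/79)*(-89) = -2333580/79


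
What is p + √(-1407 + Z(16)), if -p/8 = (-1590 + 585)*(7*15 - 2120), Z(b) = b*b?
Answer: -16200600 + I*√1151 ≈ -1.6201e+7 + 33.926*I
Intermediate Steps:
Z(b) = b²
p = -16200600 (p = -8*(-1590 + 585)*(7*15 - 2120) = -(-8040)*(105 - 2120) = -(-8040)*(-2015) = -8*2025075 = -16200600)
p + √(-1407 + Z(16)) = -16200600 + √(-1407 + 16²) = -16200600 + √(-1407 + 256) = -16200600 + √(-1151) = -16200600 + I*√1151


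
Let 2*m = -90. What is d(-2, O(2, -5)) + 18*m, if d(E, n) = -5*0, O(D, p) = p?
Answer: -810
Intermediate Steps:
m = -45 (m = (1/2)*(-90) = -45)
d(E, n) = 0
d(-2, O(2, -5)) + 18*m = 0 + 18*(-45) = 0 - 810 = -810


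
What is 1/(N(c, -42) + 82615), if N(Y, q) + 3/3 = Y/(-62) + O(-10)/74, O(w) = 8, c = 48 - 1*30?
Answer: 1147/94758049 ≈ 1.2105e-5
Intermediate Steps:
c = 18 (c = 48 - 30 = 18)
N(Y, q) = -33/37 - Y/62 (N(Y, q) = -1 + (Y/(-62) + 8/74) = -1 + (Y*(-1/62) + 8*(1/74)) = -1 + (-Y/62 + 4/37) = -1 + (4/37 - Y/62) = -33/37 - Y/62)
1/(N(c, -42) + 82615) = 1/((-33/37 - 1/62*18) + 82615) = 1/((-33/37 - 9/31) + 82615) = 1/(-1356/1147 + 82615) = 1/(94758049/1147) = 1147/94758049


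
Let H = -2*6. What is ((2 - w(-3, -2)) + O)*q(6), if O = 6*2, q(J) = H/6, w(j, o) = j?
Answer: -34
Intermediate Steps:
H = -12
q(J) = -2 (q(J) = -12/6 = -12*⅙ = -2)
O = 12
((2 - w(-3, -2)) + O)*q(6) = ((2 - 1*(-3)) + 12)*(-2) = ((2 + 3) + 12)*(-2) = (5 + 12)*(-2) = 17*(-2) = -34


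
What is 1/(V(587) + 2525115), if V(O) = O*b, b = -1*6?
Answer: 1/2521593 ≈ 3.9657e-7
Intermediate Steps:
b = -6
V(O) = -6*O (V(O) = O*(-6) = -6*O)
1/(V(587) + 2525115) = 1/(-6*587 + 2525115) = 1/(-3522 + 2525115) = 1/2521593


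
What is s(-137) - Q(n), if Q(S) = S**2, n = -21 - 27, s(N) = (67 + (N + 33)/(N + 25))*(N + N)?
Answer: -146415/7 ≈ -20916.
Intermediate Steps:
s(N) = 2*N*(67 + (33 + N)/(25 + N)) (s(N) = (67 + (33 + N)/(25 + N))*(2*N) = 2*N*(67 + (33 + N)/(25 + N)))
n = -48
s(-137) - Q(n) = 8*(-137)*(427 + 17*(-137))/(25 - 137) - 1*(-48)**2 = 8*(-137)*(427 - 2329)/(-112) - 1*2304 = 8*(-137)*(-1/112)*(-1902) - 2304 = -130287/7 - 2304 = -146415/7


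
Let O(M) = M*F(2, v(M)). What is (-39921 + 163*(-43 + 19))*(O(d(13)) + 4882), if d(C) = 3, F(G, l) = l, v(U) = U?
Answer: -214387203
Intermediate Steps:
O(M) = M**2 (O(M) = M*M = M**2)
(-39921 + 163*(-43 + 19))*(O(d(13)) + 4882) = (-39921 + 163*(-43 + 19))*(3**2 + 4882) = (-39921 + 163*(-24))*(9 + 4882) = (-39921 - 3912)*4891 = -43833*4891 = -214387203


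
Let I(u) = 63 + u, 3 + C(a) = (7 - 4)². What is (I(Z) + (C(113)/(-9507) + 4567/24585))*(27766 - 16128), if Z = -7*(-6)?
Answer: 8670267127724/7082715 ≈ 1.2241e+6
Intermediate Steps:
Z = 42
C(a) = 6 (C(a) = -3 + (7 - 4)² = -3 + 3² = -3 + 9 = 6)
(I(Z) + (C(113)/(-9507) + 4567/24585))*(27766 - 16128) = ((63 + 42) + (6/(-9507) + 4567/24585))*(27766 - 16128) = (105 + (6*(-1/9507) + 4567*(1/24585)))*11638 = (105 + (-2/3169 + 4567/24585))*11638 = (105 + 14423653/77909865)*11638 = (8194959478/77909865)*11638 = 8670267127724/7082715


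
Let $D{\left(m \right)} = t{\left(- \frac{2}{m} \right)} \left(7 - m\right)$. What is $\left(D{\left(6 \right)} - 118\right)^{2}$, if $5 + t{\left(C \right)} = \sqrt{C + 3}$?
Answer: $\frac{45395}{3} - 164 \sqrt{6} \approx 14730.0$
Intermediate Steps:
$t{\left(C \right)} = -5 + \sqrt{3 + C}$ ($t{\left(C \right)} = -5 + \sqrt{C + 3} = -5 + \sqrt{3 + C}$)
$D{\left(m \right)} = \left(-5 + \sqrt{3 - \frac{2}{m}}\right) \left(7 - m\right)$
$\left(D{\left(6 \right)} - 118\right)^{2} = \left(- \left(-7 + 6\right) \left(-5 + \sqrt{\frac{-2 + 3 \cdot 6}{6}}\right) - 118\right)^{2} = \left(\left(-1\right) \left(-1\right) \left(-5 + \sqrt{\frac{-2 + 18}{6}}\right) - 118\right)^{2} = \left(\left(-1\right) \left(-1\right) \left(-5 + \sqrt{\frac{1}{6} \cdot 16}\right) - 118\right)^{2} = \left(\left(-1\right) \left(-1\right) \left(-5 + \sqrt{\frac{8}{3}}\right) - 118\right)^{2} = \left(\left(-1\right) \left(-1\right) \left(-5 + \frac{2 \sqrt{6}}{3}\right) - 118\right)^{2} = \left(\left(-5 + \frac{2 \sqrt{6}}{3}\right) - 118\right)^{2} = \left(-123 + \frac{2 \sqrt{6}}{3}\right)^{2}$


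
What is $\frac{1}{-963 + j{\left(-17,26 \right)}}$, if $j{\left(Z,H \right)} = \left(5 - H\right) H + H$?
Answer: $- \frac{1}{1483} \approx -0.00067431$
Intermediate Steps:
$j{\left(Z,H \right)} = H + H \left(5 - H\right)$ ($j{\left(Z,H \right)} = H \left(5 - H\right) + H = H + H \left(5 - H\right)$)
$\frac{1}{-963 + j{\left(-17,26 \right)}} = \frac{1}{-963 + 26 \left(6 - 26\right)} = \frac{1}{-963 + 26 \left(-20\right)} = \frac{1}{-963 - 520} = \frac{1}{-1483} = - \frac{1}{1483}$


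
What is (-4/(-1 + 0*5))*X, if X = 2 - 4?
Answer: -8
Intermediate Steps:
X = -2
(-4/(-1 + 0*5))*X = -4/(-1 + 0*5)*(-2) = -4/(-1 + 0)*(-2) = -4/(-1)*(-2) = -4*(-1)*(-2) = 4*(-2) = -8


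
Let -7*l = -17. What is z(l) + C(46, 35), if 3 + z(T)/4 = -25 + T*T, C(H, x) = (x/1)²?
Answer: 55693/49 ≈ 1136.6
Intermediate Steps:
l = 17/7 (l = -⅐*(-17) = 17/7 ≈ 2.4286)
C(H, x) = x² (C(H, x) = (x*1)² = x²)
z(T) = -112 + 4*T² (z(T) = -12 + 4*(-25 + T*T) = -12 + 4*(-25 + T²) = -12 + (-100 + 4*T²) = -112 + 4*T²)
z(l) + C(46, 35) = (-112 + 4*(17/7)²) + 35² = (-112 + 4*(289/49)) + 1225 = (-112 + 1156/49) + 1225 = -4332/49 + 1225 = 55693/49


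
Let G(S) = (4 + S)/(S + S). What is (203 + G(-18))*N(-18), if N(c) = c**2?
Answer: 65898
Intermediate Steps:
G(S) = (4 + S)/(2*S) (G(S) = (4 + S)/((2*S)) = (4 + S)*(1/(2*S)) = (4 + S)/(2*S))
(203 + G(-18))*N(-18) = (203 + (1/2)*(4 - 18)/(-18))*(-18)**2 = (203 + (1/2)*(-1/18)*(-14))*324 = (203 + 7/18)*324 = (3661/18)*324 = 65898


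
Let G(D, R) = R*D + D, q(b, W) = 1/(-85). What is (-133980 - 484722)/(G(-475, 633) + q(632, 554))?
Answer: 52589670/25597751 ≈ 2.0545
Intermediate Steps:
q(b, W) = -1/85
G(D, R) = D + D*R (G(D, R) = D*R + D = D + D*R)
(-133980 - 484722)/(G(-475, 633) + q(632, 554)) = (-133980 - 484722)/(-475*(1 + 633) - 1/85) = -618702/(-475*634 - 1/85) = -618702/(-301150 - 1/85) = -618702/(-25597751/85) = -618702*(-85/25597751) = 52589670/25597751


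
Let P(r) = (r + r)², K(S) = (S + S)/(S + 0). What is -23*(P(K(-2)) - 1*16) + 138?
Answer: 138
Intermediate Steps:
K(S) = 2 (K(S) = (2*S)/S = 2)
P(r) = 4*r² (P(r) = (2*r)² = 4*r²)
-23*(P(K(-2)) - 1*16) + 138 = -23*(4*2² - 1*16) + 138 = -23*(4*4 - 16) + 138 = -23*(16 - 16) + 138 = -23*0 + 138 = 0 + 138 = 138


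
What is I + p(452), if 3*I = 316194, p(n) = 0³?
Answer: 105398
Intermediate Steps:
p(n) = 0
I = 105398 (I = (⅓)*316194 = 105398)
I + p(452) = 105398 + 0 = 105398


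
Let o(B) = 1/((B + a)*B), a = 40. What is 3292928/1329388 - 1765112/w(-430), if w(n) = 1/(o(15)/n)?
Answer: 10217107324/1370931375 ≈ 7.4527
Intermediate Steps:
o(B) = 1/(B*(40 + B)) (o(B) = 1/((B + 40)*B) = 1/((40 + B)*B) = 1/(B*(40 + B)))
w(n) = 825*n (w(n) = 1/((1/(15*(40 + 15)))/n) = 1/(((1/15)/55)/n) = 1/(((1/15)*(1/55))/n) = 1/(1/(825*n)) = 825*n)
3292928/1329388 - 1765112/w(-430) = 3292928/1329388 - 1765112/(825*(-430)) = 3292928*(1/1329388) - 1765112/(-354750) = 823232/332347 - 1765112*(-1/354750) = 823232/332347 + 882556/177375 = 10217107324/1370931375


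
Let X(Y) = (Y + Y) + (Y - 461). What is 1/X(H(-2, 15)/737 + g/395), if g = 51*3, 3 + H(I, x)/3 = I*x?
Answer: -26465/12180277 ≈ -0.0021728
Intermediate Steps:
H(I, x) = -9 + 3*I*x (H(I, x) = -9 + 3*(I*x) = -9 + 3*I*x)
g = 153
X(Y) = -461 + 3*Y (X(Y) = 2*Y + (-461 + Y) = -461 + 3*Y)
1/X(H(-2, 15)/737 + g/395) = 1/(-461 + 3*((-9 + 3*(-2)*15)/737 + 153/395)) = 1/(-461 + 3*((-9 - 90)*(1/737) + 153*(1/395))) = 1/(-461 + 3*(-99*1/737 + 153/395)) = 1/(-461 + 3*(-9/67 + 153/395)) = 1/(-461 + 3*(6696/26465)) = 1/(-461 + 20088/26465) = 1/(-12180277/26465) = -26465/12180277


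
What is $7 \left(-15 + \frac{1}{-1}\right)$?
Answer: $-112$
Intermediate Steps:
$7 \left(-15 + \frac{1}{-1}\right) = 7 \left(-15 - 1\right) = 7 \left(-16\right) = -112$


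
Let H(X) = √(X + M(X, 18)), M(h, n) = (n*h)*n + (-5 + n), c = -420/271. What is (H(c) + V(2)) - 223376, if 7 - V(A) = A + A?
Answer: -223373 + I*√36036767/271 ≈ -2.2337e+5 + 22.152*I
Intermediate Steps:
c = -420/271 (c = -420*1/271 = -420/271 ≈ -1.5498)
M(h, n) = -5 + n + h*n² (M(h, n) = (h*n)*n + (-5 + n) = h*n² + (-5 + n) = -5 + n + h*n²)
V(A) = 7 - 2*A (V(A) = 7 - (A + A) = 7 - 2*A)
H(X) = √(13 + 325*X) (H(X) = √(X + (-5 + 18 + X*18²)) = √(X + (-5 + 18 + X*324)) = √(X + (-5 + 18 + 324*X)) = √(X + (13 + 324*X)) = √(13 + 325*X))
(H(c) + V(2)) - 223376 = (√(13 + 325*(-420/271)) + (7 - 2*2)) - 223376 = (√(13 - 136500/271) + (7 - 4)) - 223376 = (√(-132977/271) + 3) - 223376 = (I*√36036767/271 + 3) - 223376 = (3 + I*√36036767/271) - 223376 = -223373 + I*√36036767/271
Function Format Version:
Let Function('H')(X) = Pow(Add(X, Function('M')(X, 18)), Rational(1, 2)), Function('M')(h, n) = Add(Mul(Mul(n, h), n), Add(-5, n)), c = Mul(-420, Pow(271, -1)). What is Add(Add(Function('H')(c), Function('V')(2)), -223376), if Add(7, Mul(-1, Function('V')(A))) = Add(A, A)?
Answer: Add(-223373, Mul(Rational(1, 271), I, Pow(36036767, Rational(1, 2)))) ≈ Add(-2.2337e+5, Mul(22.152, I))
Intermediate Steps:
c = Rational(-420, 271) (c = Mul(-420, Rational(1, 271)) = Rational(-420, 271) ≈ -1.5498)
Function('M')(h, n) = Add(-5, n, Mul(h, Pow(n, 2))) (Function('M')(h, n) = Add(Mul(Mul(h, n), n), Add(-5, n)) = Add(Mul(h, Pow(n, 2)), Add(-5, n)) = Add(-5, n, Mul(h, Pow(n, 2))))
Function('V')(A) = Add(7, Mul(-2, A)) (Function('V')(A) = Add(7, Mul(-1, Add(A, A))) = Add(7, Mul(-1, Mul(2, A))) = Add(7, Mul(-2, A)))
Function('H')(X) = Pow(Add(13, Mul(325, X)), Rational(1, 2)) (Function('H')(X) = Pow(Add(X, Add(-5, 18, Mul(X, Pow(18, 2)))), Rational(1, 2)) = Pow(Add(X, Add(-5, 18, Mul(X, 324))), Rational(1, 2)) = Pow(Add(X, Add(-5, 18, Mul(324, X))), Rational(1, 2)) = Pow(Add(X, Add(13, Mul(324, X))), Rational(1, 2)) = Pow(Add(13, Mul(325, X)), Rational(1, 2)))
Add(Add(Function('H')(c), Function('V')(2)), -223376) = Add(Add(Pow(Add(13, Mul(325, Rational(-420, 271))), Rational(1, 2)), Add(7, Mul(-2, 2))), -223376) = Add(Add(Pow(Add(13, Rational(-136500, 271)), Rational(1, 2)), Add(7, -4)), -223376) = Add(Add(Pow(Rational(-132977, 271), Rational(1, 2)), 3), -223376) = Add(Add(Mul(Rational(1, 271), I, Pow(36036767, Rational(1, 2))), 3), -223376) = Add(Add(3, Mul(Rational(1, 271), I, Pow(36036767, Rational(1, 2)))), -223376) = Add(-223373, Mul(Rational(1, 271), I, Pow(36036767, Rational(1, 2))))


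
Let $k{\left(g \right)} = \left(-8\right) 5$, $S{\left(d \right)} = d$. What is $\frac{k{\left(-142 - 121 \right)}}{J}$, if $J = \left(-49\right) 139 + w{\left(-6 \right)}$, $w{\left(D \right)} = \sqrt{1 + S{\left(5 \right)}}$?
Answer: $\frac{54488}{9277943} + \frac{8 \sqrt{6}}{9277943} \approx 0.005875$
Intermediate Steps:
$k{\left(g \right)} = -40$
$w{\left(D \right)} = \sqrt{6}$ ($w{\left(D \right)} = \sqrt{1 + 5} = \sqrt{6}$)
$J = -6811 + \sqrt{6}$ ($J = \left(-49\right) 139 + \sqrt{6} = -6811 + \sqrt{6} \approx -6808.5$)
$\frac{k{\left(-142 - 121 \right)}}{J} = - \frac{40}{-6811 + \sqrt{6}}$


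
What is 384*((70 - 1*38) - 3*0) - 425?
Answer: 11863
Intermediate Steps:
384*((70 - 1*38) - 3*0) - 425 = 384*((70 - 38) - 1*0) - 425 = 384*(32 + 0) - 425 = 384*32 - 425 = 12288 - 425 = 11863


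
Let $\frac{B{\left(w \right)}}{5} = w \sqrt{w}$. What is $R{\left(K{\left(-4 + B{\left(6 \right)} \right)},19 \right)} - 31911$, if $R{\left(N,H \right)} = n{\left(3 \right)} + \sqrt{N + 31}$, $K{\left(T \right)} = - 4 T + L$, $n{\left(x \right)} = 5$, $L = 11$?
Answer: $-31906 + \sqrt{58 - 120 \sqrt{6}} \approx -31906.0 + 15.36 i$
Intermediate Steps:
$B{\left(w \right)} = 5 w^{\frac{3}{2}}$ ($B{\left(w \right)} = 5 w \sqrt{w} = 5 w^{\frac{3}{2}}$)
$K{\left(T \right)} = 11 - 4 T$ ($K{\left(T \right)} = - 4 T + 11 = 11 - 4 T$)
$R{\left(N,H \right)} = 5 + \sqrt{31 + N}$ ($R{\left(N,H \right)} = 5 + \sqrt{N + 31} = 5 + \sqrt{31 + N}$)
$R{\left(K{\left(-4 + B{\left(6 \right)} \right)},19 \right)} - 31911 = \left(5 + \sqrt{31 + \left(11 - 4 \left(-4 + 5 \cdot 6^{\frac{3}{2}}\right)\right)}\right) - 31911 = \left(5 + \sqrt{31 + \left(11 - 4 \left(-4 + 5 \cdot 6 \sqrt{6}\right)\right)}\right) - 31911 = \left(5 + \sqrt{31 + \left(11 - 4 \left(-4 + 30 \sqrt{6}\right)\right)}\right) - 31911 = \left(5 + \sqrt{31 + \left(11 + \left(16 - 120 \sqrt{6}\right)\right)}\right) - 31911 = \left(5 + \sqrt{31 + \left(27 - 120 \sqrt{6}\right)}\right) - 31911 = \left(5 + \sqrt{58 - 120 \sqrt{6}}\right) - 31911 = -31906 + \sqrt{58 - 120 \sqrt{6}}$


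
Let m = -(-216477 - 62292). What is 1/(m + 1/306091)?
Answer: 306091/85328681980 ≈ 3.5872e-6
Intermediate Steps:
m = 278769 (m = -1*(-278769) = 278769)
1/(m + 1/306091) = 1/(278769 + 1/306091) = 1/(85328681980/306091) = 306091/85328681980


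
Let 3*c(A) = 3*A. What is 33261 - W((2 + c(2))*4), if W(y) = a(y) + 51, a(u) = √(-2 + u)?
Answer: 33210 - √14 ≈ 33206.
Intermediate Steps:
c(A) = A (c(A) = (3*A)/3 = A)
W(y) = 51 + √(-2 + y) (W(y) = √(-2 + y) + 51 = 51 + √(-2 + y))
33261 - W((2 + c(2))*4) = 33261 - (51 + √(-2 + (2 + 2)*4)) = 33261 - (51 + √(-2 + 4*4)) = 33261 - (51 + √(-2 + 16)) = 33261 - (51 + √14) = 33261 + (-51 - √14) = 33210 - √14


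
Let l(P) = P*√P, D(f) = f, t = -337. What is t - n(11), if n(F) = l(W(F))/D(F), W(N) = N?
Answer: -337 - √11 ≈ -340.32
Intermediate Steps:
l(P) = P^(3/2)
n(F) = √F (n(F) = F^(3/2)/F = √F)
t - n(11) = -337 - √11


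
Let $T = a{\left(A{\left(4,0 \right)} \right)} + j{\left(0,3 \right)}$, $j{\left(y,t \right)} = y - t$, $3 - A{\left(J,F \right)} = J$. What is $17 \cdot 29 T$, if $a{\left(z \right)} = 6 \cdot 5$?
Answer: $13311$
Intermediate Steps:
$A{\left(J,F \right)} = 3 - J$
$a{\left(z \right)} = 30$
$T = 27$ ($T = 30 + \left(0 - 3\right) = 30 - 3 = 27$)
$17 \cdot 29 T = 17 \cdot 29 \cdot 27 = 493 \cdot 27 = 13311$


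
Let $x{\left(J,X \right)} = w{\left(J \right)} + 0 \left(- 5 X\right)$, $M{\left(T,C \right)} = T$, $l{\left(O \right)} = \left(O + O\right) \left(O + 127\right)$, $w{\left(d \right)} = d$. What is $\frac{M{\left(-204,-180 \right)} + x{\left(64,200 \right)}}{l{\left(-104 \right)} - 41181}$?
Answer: $\frac{28}{9193} \approx 0.0030458$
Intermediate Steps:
$l{\left(O \right)} = 2 O \left(127 + O\right)$
$x{\left(J,X \right)} = J$ ($x{\left(J,X \right)} = J + 0 \left(- 5 X\right) = J + 0 = J$)
$\frac{M{\left(-204,-180 \right)} + x{\left(64,200 \right)}}{l{\left(-104 \right)} - 41181} = \frac{-204 + 64}{2 \left(-104\right) \left(127 - 104\right) - 41181} = - \frac{140}{2 \left(-104\right) 23 - 41181} = - \frac{140}{-4784 - 41181} = - \frac{140}{-45965} = \left(-140\right) \left(- \frac{1}{45965}\right) = \frac{28}{9193}$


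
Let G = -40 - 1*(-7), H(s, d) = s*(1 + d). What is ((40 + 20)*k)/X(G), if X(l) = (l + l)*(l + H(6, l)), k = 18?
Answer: 4/55 ≈ 0.072727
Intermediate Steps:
G = -33 (G = -40 + 7 = -33)
X(l) = 2*l*(6 + 7*l) (X(l) = (l + l)*(l + 6*(1 + l)) = (2*l)*(l + (6 + 6*l)) = (2*l)*(6 + 7*l) = 2*l*(6 + 7*l))
((40 + 20)*k)/X(G) = ((40 + 20)*18)/((2*(-33)*(6 + 7*(-33)))) = (60*18)/((2*(-33)*(6 - 231))) = 1080/((2*(-33)*(-225))) = 1080/14850 = 1080*(1/14850) = 4/55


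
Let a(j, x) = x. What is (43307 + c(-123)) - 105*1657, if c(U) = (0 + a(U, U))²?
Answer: -115549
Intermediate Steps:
c(U) = U² (c(U) = (0 + U)² = U²)
(43307 + c(-123)) - 105*1657 = (43307 + (-123)²) - 105*1657 = (43307 + 15129) - 173985 = 58436 - 173985 = -115549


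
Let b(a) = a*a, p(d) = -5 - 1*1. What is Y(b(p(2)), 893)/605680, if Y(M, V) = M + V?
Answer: 929/605680 ≈ 0.0015338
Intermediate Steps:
p(d) = -6 (p(d) = -5 - 1 = -6)
b(a) = a²
Y(b(p(2)), 893)/605680 = ((-6)² + 893)/605680 = (36 + 893)*(1/605680) = 929*(1/605680) = 929/605680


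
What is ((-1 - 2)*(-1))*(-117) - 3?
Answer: -354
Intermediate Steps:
((-1 - 2)*(-1))*(-117) - 3 = -3*(-1)*(-117) - 3 = 3*(-117) - 3 = -351 - 3 = -354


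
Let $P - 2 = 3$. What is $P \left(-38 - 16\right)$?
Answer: $-270$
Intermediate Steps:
$P = 5$ ($P = 2 + 3 = 5$)
$P \left(-38 - 16\right) = 5 \left(-38 - 16\right) = 5 \left(-54\right) = -270$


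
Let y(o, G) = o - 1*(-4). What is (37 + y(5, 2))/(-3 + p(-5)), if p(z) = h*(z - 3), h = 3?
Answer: -46/27 ≈ -1.7037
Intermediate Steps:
y(o, G) = 4 + o (y(o, G) = o + 4 = 4 + o)
p(z) = -9 + 3*z (p(z) = 3*(z - 3) = 3*(-3 + z) = -9 + 3*z)
(37 + y(5, 2))/(-3 + p(-5)) = (37 + (4 + 5))/(-3 + (-9 + 3*(-5))) = (37 + 9)/(-3 + (-9 - 15)) = 46/(-3 - 24) = 46/(-27) = -1/27*46 = -46/27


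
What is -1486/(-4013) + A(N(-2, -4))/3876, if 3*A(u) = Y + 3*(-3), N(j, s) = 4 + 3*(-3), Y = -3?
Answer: 1435921/3888597 ≈ 0.36926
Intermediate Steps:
N(j, s) = -5 (N(j, s) = 4 - 9 = -5)
A(u) = -4 (A(u) = (-3 + 3*(-3))/3 = (-3 - 9)/3 = (⅓)*(-12) = -4)
-1486/(-4013) + A(N(-2, -4))/3876 = -1486/(-4013) - 4/3876 = -1486*(-1/4013) - 4*1/3876 = 1486/4013 - 1/969 = 1435921/3888597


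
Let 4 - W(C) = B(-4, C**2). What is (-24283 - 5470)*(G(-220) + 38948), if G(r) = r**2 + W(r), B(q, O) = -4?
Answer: -2599103068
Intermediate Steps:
W(C) = 8 (W(C) = 4 - 1*(-4) = 4 + 4 = 8)
G(r) = 8 + r**2 (G(r) = r**2 + 8 = 8 + r**2)
(-24283 - 5470)*(G(-220) + 38948) = (-24283 - 5470)*((8 + (-220)**2) + 38948) = -29753*((8 + 48400) + 38948) = -29753*(48408 + 38948) = -29753*87356 = -2599103068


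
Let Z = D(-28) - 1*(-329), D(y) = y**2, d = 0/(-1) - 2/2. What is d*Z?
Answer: -1113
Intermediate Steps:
d = -1 (d = 0*(-1) - 2*1/2 = 0 - 1 = -1)
Z = 1113 (Z = (-28)**2 - 1*(-329) = 784 + 329 = 1113)
d*Z = -1*1113 = -1113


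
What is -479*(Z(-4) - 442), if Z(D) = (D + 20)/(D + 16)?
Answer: 633238/3 ≈ 2.1108e+5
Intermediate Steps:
Z(D) = (20 + D)/(16 + D)
-479*(Z(-4) - 442) = -479*((20 - 4)/(16 - 4) - 442) = -479*(16/12 - 442) = -479*((1/12)*16 - 442) = -479*(4/3 - 442) = -479*(-1322/3) = 633238/3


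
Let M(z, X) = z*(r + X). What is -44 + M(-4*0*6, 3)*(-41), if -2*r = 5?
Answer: -44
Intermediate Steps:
r = -5/2 (r = -½*5 = -5/2 ≈ -2.5000)
M(z, X) = z*(-5/2 + X)
-44 + M(-4*0*6, 3)*(-41) = -44 + ((-4*0*6)*(-5 + 2*3)/2)*(-41) = -44 + ((0*6)*(-5 + 6)/2)*(-41) = -44 + ((½)*0*1)*(-41) = -44 + 0*(-41) = -44 + 0 = -44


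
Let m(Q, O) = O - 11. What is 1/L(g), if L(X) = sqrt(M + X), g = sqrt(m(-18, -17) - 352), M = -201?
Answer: 1/sqrt(-201 + 2*I*sqrt(95)) ≈ 0.0034004 - 0.070287*I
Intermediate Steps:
m(Q, O) = -11 + O
g = 2*I*sqrt(95) (g = sqrt((-11 - 17) - 352) = sqrt(-28 - 352) = sqrt(-380) = 2*I*sqrt(95) ≈ 19.494*I)
L(X) = sqrt(-201 + X)
1/L(g) = 1/(sqrt(-201 + 2*I*sqrt(95))) = 1/sqrt(-201 + 2*I*sqrt(95))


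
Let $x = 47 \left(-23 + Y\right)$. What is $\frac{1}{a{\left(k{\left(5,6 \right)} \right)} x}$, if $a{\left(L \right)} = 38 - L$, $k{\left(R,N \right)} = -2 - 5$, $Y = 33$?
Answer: $\frac{1}{21150} \approx 4.7281 \cdot 10^{-5}$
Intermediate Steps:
$k{\left(R,N \right)} = -7$
$x = 470$ ($x = 47 \left(-23 + 33\right) = 47 \cdot 10 = 470$)
$\frac{1}{a{\left(k{\left(5,6 \right)} \right)} x} = \frac{1}{\left(38 - -7\right) 470} = \frac{1}{38 + 7} \cdot \frac{1}{470} = \frac{1}{45} \cdot \frac{1}{470} = \frac{1}{21150}$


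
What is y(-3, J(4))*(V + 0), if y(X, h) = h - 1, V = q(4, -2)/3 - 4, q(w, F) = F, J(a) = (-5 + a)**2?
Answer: 0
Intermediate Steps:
V = -14/3 (V = -2/3 - 4 = -14/3 ≈ -4.6667)
y(X, h) = -1 + h
y(-3, J(4))*(V + 0) = (-1 + (-5 + 4)**2)*(-14/3 + 0) = (-1 + (-1)**2)*(-14/3) = (-1 + 1)*(-14/3) = 0*(-14/3) = 0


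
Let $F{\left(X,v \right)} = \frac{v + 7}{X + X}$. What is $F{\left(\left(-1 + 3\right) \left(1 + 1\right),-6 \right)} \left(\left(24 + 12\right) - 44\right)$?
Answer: $-1$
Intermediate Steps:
$F{\left(X,v \right)} = \frac{7 + v}{2 X}$
$F{\left(\left(-1 + 3\right) \left(1 + 1\right),-6 \right)} \left(\left(24 + 12\right) - 44\right) = \frac{7 - 6}{2 \left(-1 + 3\right) \left(1 + 1\right)} \left(\left(24 + 12\right) - 44\right) = \frac{1}{2} \frac{1}{2 \cdot 2} \cdot 1 \left(36 - 44\right) = \frac{1}{2} \cdot \frac{1}{4} \cdot 1 \left(-8\right) = \frac{1}{8} \left(-8\right) = -1$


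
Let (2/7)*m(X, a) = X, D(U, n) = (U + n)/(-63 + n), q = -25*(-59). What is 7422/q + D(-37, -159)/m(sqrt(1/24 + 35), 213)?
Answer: 7422/1475 + 56*sqrt(6)/3219 ≈ 5.0745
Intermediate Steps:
q = 1475
D(U, n) = (U + n)/(-63 + n)
m(X, a) = 7*X/2
7422/q + D(-37, -159)/m(sqrt(1/24 + 35), 213) = 7422/1475 + ((-37 - 159)/(-63 - 159))/((7*sqrt(1/24 + 35)/2)) = 7422*(1/1475) + (-196/(-222))/((7*sqrt(1/24 + 35)/2)) = 7422/1475 + (-1/222*(-196))/((7*sqrt(841/24)/2)) = 7422/1475 + 98/(111*((7*(29*sqrt(6)/12)/2))) = 7422/1475 + 98/(111*((203*sqrt(6)/24))) = 7422/1475 + 98*(4*sqrt(6)/203)/111 = 7422/1475 + 56*sqrt(6)/3219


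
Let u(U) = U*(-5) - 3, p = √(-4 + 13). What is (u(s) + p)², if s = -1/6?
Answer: 25/36 ≈ 0.69444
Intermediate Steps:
p = 3 (p = √9 = 3)
s = -⅙ (s = -1*⅙ = -⅙ ≈ -0.16667)
u(U) = -3 - 5*U (u(U) = -5*U - 3 = -3 - 5*U)
(u(s) + p)² = ((-3 - 5*(-⅙)) + 3)² = ((-3 + ⅚) + 3)² = (-13/6 + 3)² = (⅚)² = 25/36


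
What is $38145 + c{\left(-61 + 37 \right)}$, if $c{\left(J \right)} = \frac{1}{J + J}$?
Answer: $\frac{1830959}{48} \approx 38145.0$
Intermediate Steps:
$c{\left(J \right)} = \frac{1}{2 J}$
$38145 + c{\left(-61 + 37 \right)} = 38145 + \frac{1}{2 \left(-61 + 37\right)} = 38145 + \frac{1}{2 \left(-24\right)} = 38145 + \frac{1}{2} \left(- \frac{1}{24}\right) = 38145 - \frac{1}{48} = \frac{1830959}{48}$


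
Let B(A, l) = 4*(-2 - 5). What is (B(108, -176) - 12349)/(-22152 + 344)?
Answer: 12377/21808 ≈ 0.56754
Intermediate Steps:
B(A, l) = -28 (B(A, l) = 4*(-7) = -28)
(B(108, -176) - 12349)/(-22152 + 344) = (-28 - 12349)/(-22152 + 344) = -12377/(-21808) = -12377*(-1/21808) = 12377/21808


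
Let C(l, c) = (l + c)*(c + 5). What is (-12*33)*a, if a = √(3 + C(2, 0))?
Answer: -396*√13 ≈ -1427.8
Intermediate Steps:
C(l, c) = (5 + c)*(c + l) (C(l, c) = (c + l)*(5 + c) = (5 + c)*(c + l))
a = √13 (a = √(3 + (0² + 5*0 + 5*2 + 0*2)) = √(3 + (0 + 0 + 10 + 0)) = √(3 + 10) = √13 ≈ 3.6056)
(-12*33)*a = (-12*33)*√13 = -396*√13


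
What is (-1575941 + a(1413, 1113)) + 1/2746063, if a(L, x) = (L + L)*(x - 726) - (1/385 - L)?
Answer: -508388010010508/1057234255 ≈ -4.8087e+5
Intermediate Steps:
a(L, x) = -1/385 + L + 2*L*(-726 + x) (a(L, x) = (2*L)*(-726 + x) - (1/385 - L) = 2*L*(-726 + x) + (-1/385 + L) = -1/385 + L + 2*L*(-726 + x))
(-1575941 + a(1413, 1113)) + 1/2746063 = (-1575941 + (-1/385 - 1451*1413 + 2*1413*1113)) + 1/2746063 = (-1575941 + (-1/385 - 2050263 + 3145338)) + 1/2746063 = (-1575941 + 421603874/385) + 1/2746063 = -185133411/385 + 1/2746063 = -508388010010508/1057234255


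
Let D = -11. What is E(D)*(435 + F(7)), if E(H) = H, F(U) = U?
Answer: -4862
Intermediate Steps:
E(D)*(435 + F(7)) = -11*(435 + 7) = -11*442 = -4862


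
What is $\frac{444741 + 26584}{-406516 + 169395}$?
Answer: $- \frac{471325}{237121} \approx -1.9877$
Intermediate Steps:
$\frac{444741 + 26584}{-406516 + 169395} = \frac{471325}{-237121} = 471325 \left(- \frac{1}{237121}\right) = - \frac{471325}{237121}$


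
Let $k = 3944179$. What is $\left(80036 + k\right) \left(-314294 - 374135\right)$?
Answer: $-2770386308235$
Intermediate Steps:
$\left(80036 + k\right) \left(-314294 - 374135\right) = \left(80036 + 3944179\right) \left(-314294 - 374135\right) = 4024215 \left(-688429\right) = -2770386308235$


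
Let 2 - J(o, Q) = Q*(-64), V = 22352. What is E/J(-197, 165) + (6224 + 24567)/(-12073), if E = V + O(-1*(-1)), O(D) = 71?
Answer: -54501663/127515026 ≈ -0.42741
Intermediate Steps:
J(o, Q) = 2 + 64*Q (J(o, Q) = 2 - Q*(-64) = 2 - (-64)*Q = 2 + 64*Q)
E = 22423 (E = 22352 + 71 = 22423)
E/J(-197, 165) + (6224 + 24567)/(-12073) = 22423/(2 + 64*165) + (6224 + 24567)/(-12073) = 22423/(2 + 10560) + 30791*(-1/12073) = 22423/10562 - 30791/12073 = -54501663/127515026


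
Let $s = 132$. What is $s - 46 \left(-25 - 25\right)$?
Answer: $2432$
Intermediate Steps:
$s - 46 \left(-25 - 25\right) = 132 - 46 \left(-25 - 25\right) = 132 - -2300 = 132 + 2300 = 2432$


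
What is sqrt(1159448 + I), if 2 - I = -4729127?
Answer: sqrt(5888577) ≈ 2426.6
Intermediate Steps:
I = 4729129 (I = 2 - 1*(-4729127) = 2 + 4729127 = 4729129)
sqrt(1159448 + I) = sqrt(1159448 + 4729129) = sqrt(5888577)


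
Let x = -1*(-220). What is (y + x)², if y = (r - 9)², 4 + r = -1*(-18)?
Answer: 60025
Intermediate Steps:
r = 14 (r = -4 - 1*(-18) = -4 + 18 = 14)
y = 25 (y = (14 - 9)² = 5² = 25)
x = 220
(y + x)² = (25 + 220)² = 245² = 60025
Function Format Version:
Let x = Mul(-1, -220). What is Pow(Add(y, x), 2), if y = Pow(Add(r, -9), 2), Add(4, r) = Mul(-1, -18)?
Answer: 60025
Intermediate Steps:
r = 14 (r = Add(-4, Mul(-1, -18)) = Add(-4, 18) = 14)
y = 25 (y = Pow(Add(14, -9), 2) = Pow(5, 2) = 25)
x = 220
Pow(Add(y, x), 2) = Pow(Add(25, 220), 2) = Pow(245, 2) = 60025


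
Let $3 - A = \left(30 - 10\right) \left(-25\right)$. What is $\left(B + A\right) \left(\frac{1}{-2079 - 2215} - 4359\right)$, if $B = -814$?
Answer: $\frac{5821157117}{4294} \approx 1.3556 \cdot 10^{6}$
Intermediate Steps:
$A = 503$ ($A = 3 - \left(30 - 10\right) \left(-25\right) = 3 - 20 \left(-25\right) = 3 - -500 = 3 + 500 = 503$)
$\left(B + A\right) \left(\frac{1}{-2079 - 2215} - 4359\right) = \left(-814 + 503\right) \left(\frac{1}{-2079 - 2215} - 4359\right) = - 311 \left(\frac{1}{-4294} - 4359\right) = - 311 \left(- \frac{1}{4294} - 4359\right) = \left(-311\right) \left(- \frac{18717547}{4294}\right) = \frac{5821157117}{4294}$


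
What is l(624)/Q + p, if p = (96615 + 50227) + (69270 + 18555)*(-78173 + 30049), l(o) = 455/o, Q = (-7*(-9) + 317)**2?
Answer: -5858726355217913/1386240 ≈ -4.2263e+9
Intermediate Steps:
Q = 144400 (Q = (63 + 317)**2 = 380**2 = 144400)
p = -4226343458 (p = 146842 + 87825*(-48124) = 146842 - 4226490300 = -4226343458)
l(624)/Q + p = (455/624)/144400 - 4226343458 = (455*(1/624))*(1/144400) - 4226343458 = (35/48)*(1/144400) - 4226343458 = 7/1386240 - 4226343458 = -5858726355217913/1386240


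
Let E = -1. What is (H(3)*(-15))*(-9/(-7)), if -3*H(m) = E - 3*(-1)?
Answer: 90/7 ≈ 12.857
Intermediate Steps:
H(m) = -⅔ (H(m) = -(-1 - 3*(-1))/3 = -(-1 + 3)/3 = -⅓*2 = -⅔)
(H(3)*(-15))*(-9/(-7)) = (-⅔*(-15))*(-9/(-7)) = 10*(-9*(-⅐)) = 10*(9/7) = 90/7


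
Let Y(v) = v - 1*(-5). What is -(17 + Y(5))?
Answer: -27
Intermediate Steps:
Y(v) = 5 + v (Y(v) = v + 5 = 5 + v)
-(17 + Y(5)) = -(17 + (5 + 5)) = -(17 + 10) = -1*27 = -27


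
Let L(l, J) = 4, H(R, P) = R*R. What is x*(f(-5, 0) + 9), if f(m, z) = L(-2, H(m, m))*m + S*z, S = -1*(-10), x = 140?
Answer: -1540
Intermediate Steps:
H(R, P) = R²
S = 10
f(m, z) = 4*m + 10*z
x*(f(-5, 0) + 9) = 140*((4*(-5) + 10*0) + 9) = 140*((-20 + 0) + 9) = 140*(-20 + 9) = 140*(-11) = -1540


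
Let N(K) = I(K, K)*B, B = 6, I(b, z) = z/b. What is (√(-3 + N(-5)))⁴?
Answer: 9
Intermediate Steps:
N(K) = 6 (N(K) = (K/K)*6 = 1*6 = 6)
(√(-3 + N(-5)))⁴ = (√(-3 + 6))⁴ = (√3)⁴ = 9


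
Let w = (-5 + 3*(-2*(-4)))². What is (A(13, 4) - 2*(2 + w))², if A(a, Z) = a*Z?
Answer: 454276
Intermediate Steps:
A(a, Z) = Z*a
w = 361 (w = (-5 + 3*8)² = (-5 + 24)² = 19² = 361)
(A(13, 4) - 2*(2 + w))² = (4*13 - 2*(2 + 361))² = (52 - 2*363)² = (52 - 726)² = (-674)² = 454276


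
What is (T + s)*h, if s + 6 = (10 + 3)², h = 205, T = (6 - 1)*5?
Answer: 38540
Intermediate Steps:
T = 25 (T = 5*5 = 25)
s = 163 (s = -6 + (10 + 3)² = -6 + 13² = -6 + 169 = 163)
(T + s)*h = (25 + 163)*205 = 188*205 = 38540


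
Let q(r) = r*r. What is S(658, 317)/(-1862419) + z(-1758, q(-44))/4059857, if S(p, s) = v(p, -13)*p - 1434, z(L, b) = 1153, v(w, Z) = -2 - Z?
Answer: -21416040921/7561154814083 ≈ -0.0028324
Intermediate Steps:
q(r) = r²
S(p, s) = -1434 + 11*p (S(p, s) = (-2 - 1*(-13))*p - 1434 = (-2 + 13)*p - 1434 = 11*p - 1434 = -1434 + 11*p)
S(658, 317)/(-1862419) + z(-1758, q(-44))/4059857 = (-1434 + 11*658)/(-1862419) + 1153/4059857 = (-1434 + 7238)*(-1/1862419) + 1153*(1/4059857) = 5804*(-1/1862419) + 1153/4059857 = -5804/1862419 + 1153/4059857 = -21416040921/7561154814083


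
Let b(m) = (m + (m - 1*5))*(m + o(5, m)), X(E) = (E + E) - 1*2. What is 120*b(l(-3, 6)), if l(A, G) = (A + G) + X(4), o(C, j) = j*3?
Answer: 56160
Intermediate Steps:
o(C, j) = 3*j
X(E) = -2 + 2*E (X(E) = 2*E - 2 = -2 + 2*E)
l(A, G) = 6 + A + G (l(A, G) = (A + G) + (-2 + 2*4) = (A + G) + (-2 + 8) = (A + G) + 6 = 6 + A + G)
b(m) = 4*m*(-5 + 2*m) (b(m) = (m + (m - 1*5))*(m + 3*m) = (m + (m - 5))*(4*m) = (m + (-5 + m))*(4*m) = (-5 + 2*m)*(4*m) = 4*m*(-5 + 2*m))
120*b(l(-3, 6)) = 120*(4*(6 - 3 + 6)*(-5 + 2*(6 - 3 + 6))) = 120*(4*9*(-5 + 2*9)) = 120*(4*9*(-5 + 18)) = 120*(4*9*13) = 120*468 = 56160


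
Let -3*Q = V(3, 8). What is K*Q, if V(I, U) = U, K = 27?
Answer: -72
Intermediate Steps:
Q = -8/3 (Q = -⅓*8 = -8/3 ≈ -2.6667)
K*Q = 27*(-8/3) = -72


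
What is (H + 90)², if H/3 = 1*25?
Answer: 27225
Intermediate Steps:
H = 75 (H = 3*(1*25) = 3*25 = 75)
(H + 90)² = (75 + 90)² = 165² = 27225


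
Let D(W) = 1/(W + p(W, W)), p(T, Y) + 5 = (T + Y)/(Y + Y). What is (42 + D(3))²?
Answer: 1681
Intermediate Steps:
p(T, Y) = -5 + (T + Y)/(2*Y) (p(T, Y) = -5 + (T + Y)/(Y + Y) = -5 + (T + Y)/((2*Y)) = -5 + (T + Y)*(1/(2*Y)) = -5 + (T + Y)/(2*Y))
D(W) = 1/(-4 + W) (D(W) = 1/(W + (W - 9*W)/(2*W)) = 1/(W + (-8*W)/(2*W)) = 1/(W - 4) = 1/(-4 + W))
(42 + D(3))² = (42 + 1/(-4 + 3))² = (42 + 1/(-1))² = (42 - 1)² = 41² = 1681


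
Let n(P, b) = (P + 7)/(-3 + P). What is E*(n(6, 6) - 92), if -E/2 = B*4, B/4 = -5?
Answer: -42080/3 ≈ -14027.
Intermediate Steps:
B = -20 (B = 4*(-5) = -20)
n(P, b) = (7 + P)/(-3 + P)
E = 160 (E = -(-40)*4 = -2*(-80) = 160)
E*(n(6, 6) - 92) = 160*((7 + 6)/(-3 + 6) - 92) = 160*(13/3 - 92) = 160*(-263/3) = -42080/3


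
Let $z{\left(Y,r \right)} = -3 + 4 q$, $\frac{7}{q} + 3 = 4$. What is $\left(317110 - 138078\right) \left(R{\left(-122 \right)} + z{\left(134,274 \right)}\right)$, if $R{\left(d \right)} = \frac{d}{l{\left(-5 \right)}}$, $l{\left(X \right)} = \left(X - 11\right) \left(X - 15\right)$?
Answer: $\frac{88150881}{20} \approx 4.4075 \cdot 10^{6}$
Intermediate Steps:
$q = 7$ ($q = \frac{7}{-3 + 4} = \frac{7}{1} = 7 \cdot 1 = 7$)
$l{\left(X \right)} = \left(-15 + X\right) \left(-11 + X\right)$ ($l{\left(X \right)} = \left(X - 11\right) \left(-15 + X\right) = \left(-11 + X\right) \left(-15 + X\right) = \left(-15 + X\right) \left(-11 + X\right)$)
$R{\left(d \right)} = \frac{d}{320}$ ($R{\left(d \right)} = \frac{d}{165 + \left(-5\right)^{2} - -130} = \frac{d}{165 + 25 + 130} = \frac{d}{320}$)
$z{\left(Y,r \right)} = 25$ ($z{\left(Y,r \right)} = -3 + 4 \cdot 7 = -3 + 28 = 25$)
$\left(317110 - 138078\right) \left(R{\left(-122 \right)} + z{\left(134,274 \right)}\right) = \left(317110 - 138078\right) \left(\frac{1}{320} \left(-122\right) + 25\right) = 179032 \left(- \frac{61}{160} + 25\right) = 179032 \cdot \frac{3939}{160} = \frac{88150881}{20}$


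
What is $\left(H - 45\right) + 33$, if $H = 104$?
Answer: $92$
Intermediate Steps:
$\left(H - 45\right) + 33 = \left(104 - 45\right) + 33 = 59 + 33 = 92$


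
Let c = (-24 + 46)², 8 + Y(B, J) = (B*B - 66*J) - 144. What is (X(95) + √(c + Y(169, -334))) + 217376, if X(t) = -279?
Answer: 217097 + √50937 ≈ 2.1732e+5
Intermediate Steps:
Y(B, J) = -152 + B² - 66*J (Y(B, J) = -8 + ((B*B - 66*J) - 144) = -8 + ((B² - 66*J) - 144) = -8 + (-144 + B² - 66*J) = -152 + B² - 66*J)
c = 484 (c = 22² = 484)
(X(95) + √(c + Y(169, -334))) + 217376 = (-279 + √(484 + (-152 + 169² - 66*(-334)))) + 217376 = (-279 + √(484 + (-152 + 28561 + 22044))) + 217376 = (-279 + √(484 + 50453)) + 217376 = (-279 + √50937) + 217376 = 217097 + √50937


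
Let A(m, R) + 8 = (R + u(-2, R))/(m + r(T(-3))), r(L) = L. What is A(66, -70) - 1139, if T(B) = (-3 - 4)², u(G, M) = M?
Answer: -26409/23 ≈ -1148.2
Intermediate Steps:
T(B) = 49 (T(B) = (-7)² = 49)
A(m, R) = -8 + 2*R/(49 + m) (A(m, R) = -8 + (R + R)/(m + 49) = -8 + (2*R)/(49 + m) = -8 + 2*R/(49 + m))
A(66, -70) - 1139 = 2*(-196 - 70 - 4*66)/(49 + 66) - 1139 = 2*(-196 - 70 - 264)/115 - 1139 = 2*(1/115)*(-530) - 1139 = -212/23 - 1139 = -26409/23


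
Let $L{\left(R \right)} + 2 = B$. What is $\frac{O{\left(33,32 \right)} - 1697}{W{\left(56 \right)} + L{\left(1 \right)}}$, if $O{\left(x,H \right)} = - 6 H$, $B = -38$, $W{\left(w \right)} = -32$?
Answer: $\frac{1889}{72} \approx 26.236$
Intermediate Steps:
$L{\left(R \right)} = -40$ ($L{\left(R \right)} = -2 - 38 = -40$)
$\frac{O{\left(33,32 \right)} - 1697}{W{\left(56 \right)} + L{\left(1 \right)}} = \frac{\left(-6\right) 32 - 1697}{-32 - 40} = \frac{-192 - 1697}{-72} = \left(-1889\right) \left(- \frac{1}{72}\right) = \frac{1889}{72}$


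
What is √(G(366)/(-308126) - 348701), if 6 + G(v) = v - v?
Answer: 4*I*√517285030858505/154063 ≈ 590.51*I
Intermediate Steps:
G(v) = -6 (G(v) = -6 + (v - v) = -6 + 0 = -6)
√(G(366)/(-308126) - 348701) = √(-6/(-308126) - 348701) = √(-6*(-1/308126) - 348701) = √(3/154063 - 348701) = √(-53721922160/154063) = 4*I*√517285030858505/154063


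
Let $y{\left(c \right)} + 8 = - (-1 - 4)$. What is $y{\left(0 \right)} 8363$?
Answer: $-25089$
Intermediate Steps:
$y{\left(c \right)} = -3$ ($y{\left(c \right)} = -8 - \left(-1 - 4\right) = -8 - -5 = -8 + 5 = -3$)
$y{\left(0 \right)} 8363 = \left(-3\right) 8363 = -25089$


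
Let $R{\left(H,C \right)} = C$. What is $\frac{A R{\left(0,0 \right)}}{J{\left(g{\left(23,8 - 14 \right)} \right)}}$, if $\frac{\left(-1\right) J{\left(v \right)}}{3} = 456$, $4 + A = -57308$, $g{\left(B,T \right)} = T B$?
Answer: $0$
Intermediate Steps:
$g{\left(B,T \right)} = B T$
$A = -57312$ ($A = -4 - 57308 = -57312$)
$J{\left(v \right)} = -1368$ ($J{\left(v \right)} = \left(-3\right) 456 = -1368$)
$\frac{A R{\left(0,0 \right)}}{J{\left(g{\left(23,8 - 14 \right)} \right)}} = \frac{\left(-57312\right) 0}{-1368} = 0 \left(- \frac{1}{1368}\right) = 0$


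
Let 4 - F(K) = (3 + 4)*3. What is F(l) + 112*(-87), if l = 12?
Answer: -9761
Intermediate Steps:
F(K) = -17 (F(K) = 4 - (3 + 4)*3 = 4 - 7*3 = 4 - 1*21 = 4 - 21 = -17)
F(l) + 112*(-87) = -17 + 112*(-87) = -17 - 9744 = -9761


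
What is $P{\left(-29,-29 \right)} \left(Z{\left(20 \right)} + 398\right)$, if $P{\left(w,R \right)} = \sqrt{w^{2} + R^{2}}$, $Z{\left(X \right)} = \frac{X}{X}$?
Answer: $11571 \sqrt{2} \approx 16364.0$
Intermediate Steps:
$Z{\left(X \right)} = 1$
$P{\left(w,R \right)} = \sqrt{R^{2} + w^{2}}$
$P{\left(-29,-29 \right)} \left(Z{\left(20 \right)} + 398\right) = \sqrt{\left(-29\right)^{2} + \left(-29\right)^{2}} \left(1 + 398\right) = \sqrt{841 + 841} \cdot 399 = \sqrt{1682} \cdot 399 = 29 \sqrt{2} \cdot 399 = 11571 \sqrt{2}$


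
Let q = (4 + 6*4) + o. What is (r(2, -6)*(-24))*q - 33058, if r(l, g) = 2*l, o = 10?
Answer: -36706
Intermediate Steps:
q = 38 (q = (4 + 6*4) + 10 = (4 + 24) + 10 = 28 + 10 = 38)
(r(2, -6)*(-24))*q - 33058 = ((2*2)*(-24))*38 - 33058 = (4*(-24))*38 - 33058 = -96*38 - 33058 = -3648 - 33058 = -36706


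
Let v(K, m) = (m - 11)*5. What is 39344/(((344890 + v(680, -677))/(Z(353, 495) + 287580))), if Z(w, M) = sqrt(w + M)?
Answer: 1131454752/34145 + 78688*sqrt(53)/170725 ≈ 33140.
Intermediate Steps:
v(K, m) = -55 + 5*m (v(K, m) = (-11 + m)*5 = -55 + 5*m)
Z(w, M) = sqrt(M + w)
39344/(((344890 + v(680, -677))/(Z(353, 495) + 287580))) = 39344/(((344890 + (-55 + 5*(-677)))/(sqrt(495 + 353) + 287580))) = 39344/(((344890 + (-55 - 3385))/(sqrt(848) + 287580))) = 39344/(((344890 - 3440)/(4*sqrt(53) + 287580))) = 39344/((341450/(287580 + 4*sqrt(53)))) = 39344*(28758/34145 + 2*sqrt(53)/170725) = 1131454752/34145 + 78688*sqrt(53)/170725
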